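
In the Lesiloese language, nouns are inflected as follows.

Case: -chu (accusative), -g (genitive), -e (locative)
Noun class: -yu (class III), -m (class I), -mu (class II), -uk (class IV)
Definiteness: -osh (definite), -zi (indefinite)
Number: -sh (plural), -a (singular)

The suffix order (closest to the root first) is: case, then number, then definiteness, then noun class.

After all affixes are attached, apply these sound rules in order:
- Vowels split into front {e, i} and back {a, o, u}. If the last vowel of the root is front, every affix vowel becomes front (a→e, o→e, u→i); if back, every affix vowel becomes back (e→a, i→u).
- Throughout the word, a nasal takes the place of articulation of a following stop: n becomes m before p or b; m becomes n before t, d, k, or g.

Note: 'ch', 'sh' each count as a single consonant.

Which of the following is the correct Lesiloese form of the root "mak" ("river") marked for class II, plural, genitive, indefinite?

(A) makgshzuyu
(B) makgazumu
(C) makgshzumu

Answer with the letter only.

C

Attach case genitive -g → makg.
Attach number plural -sh → makgsh.
Attach definiteness indefinite -zi → makgshzi.
Attach noun class class II -mu → makgshzimu.
Apply vowel harmony: makgshzimu → makgshzumu.
Nasal assimilation: no change.
So the correct form is makgshzumu, option (C).
(B) makgazumu is wrong: it uses singular instead of plural for number.
(A) makgshzuyu is wrong: it uses class III instead of class II for noun class.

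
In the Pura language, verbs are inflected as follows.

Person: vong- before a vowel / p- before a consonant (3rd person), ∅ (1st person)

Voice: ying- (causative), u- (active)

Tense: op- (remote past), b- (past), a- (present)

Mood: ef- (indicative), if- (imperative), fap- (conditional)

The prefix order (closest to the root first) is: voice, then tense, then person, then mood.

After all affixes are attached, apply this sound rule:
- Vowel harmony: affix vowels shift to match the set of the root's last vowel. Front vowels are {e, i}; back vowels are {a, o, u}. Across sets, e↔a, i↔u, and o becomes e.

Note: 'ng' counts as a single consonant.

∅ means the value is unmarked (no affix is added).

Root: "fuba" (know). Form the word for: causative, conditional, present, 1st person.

fapayungfuba

Attach voice causative ying- → yingfuba.
Attach tense present a- → ayingfuba.
person = 1st person: zero marking, form stays ayingfuba.
Attach mood conditional fap- → fapayingfuba.
Apply vowel harmony: fapayingfuba → fapayungfuba.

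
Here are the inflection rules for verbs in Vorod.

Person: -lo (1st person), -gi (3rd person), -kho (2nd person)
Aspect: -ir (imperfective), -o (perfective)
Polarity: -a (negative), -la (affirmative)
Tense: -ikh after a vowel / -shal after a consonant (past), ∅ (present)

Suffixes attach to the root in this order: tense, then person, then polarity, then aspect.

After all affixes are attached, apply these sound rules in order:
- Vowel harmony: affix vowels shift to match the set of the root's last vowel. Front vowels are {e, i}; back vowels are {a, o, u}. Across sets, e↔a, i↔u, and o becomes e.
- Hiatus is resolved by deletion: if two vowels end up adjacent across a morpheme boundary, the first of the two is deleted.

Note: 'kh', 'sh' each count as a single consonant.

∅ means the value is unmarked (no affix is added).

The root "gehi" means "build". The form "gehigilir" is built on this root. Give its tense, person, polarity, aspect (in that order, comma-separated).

present, 3rd person, affirmative, imperfective

Segment: gehi-gi-la-ir.
tense: ∅ → present.
person: -gi → 3rd person.
polarity: -la → affirmative.
aspect: -ir → imperfective.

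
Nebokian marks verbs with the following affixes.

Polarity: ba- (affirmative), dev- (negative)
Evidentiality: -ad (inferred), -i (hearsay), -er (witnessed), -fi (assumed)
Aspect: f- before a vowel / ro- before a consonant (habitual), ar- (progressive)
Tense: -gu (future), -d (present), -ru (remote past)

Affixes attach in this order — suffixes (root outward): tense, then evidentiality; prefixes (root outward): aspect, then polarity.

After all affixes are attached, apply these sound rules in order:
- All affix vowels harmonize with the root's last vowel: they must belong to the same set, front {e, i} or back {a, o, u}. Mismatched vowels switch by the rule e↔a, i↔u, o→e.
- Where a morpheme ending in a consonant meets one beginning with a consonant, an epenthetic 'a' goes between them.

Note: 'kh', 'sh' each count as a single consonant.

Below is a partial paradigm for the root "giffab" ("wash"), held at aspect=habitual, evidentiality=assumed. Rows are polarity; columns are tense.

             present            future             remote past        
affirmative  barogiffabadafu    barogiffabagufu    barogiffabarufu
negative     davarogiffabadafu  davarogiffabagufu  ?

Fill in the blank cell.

Attach tense remote past -ru → giffabru.
Attach aspect habitual ro- (before consonant 'g') → rogiffabru.
Attach polarity negative dev- → devrogiffabru.
Attach evidentiality assumed -fi → devrogiffabrufi.
Apply vowel harmony: devrogiffabrufi → davrogiffabrufu.
Apply epenthesis: davrogiffabrufu → davarogiffabarufu.

davarogiffabarufu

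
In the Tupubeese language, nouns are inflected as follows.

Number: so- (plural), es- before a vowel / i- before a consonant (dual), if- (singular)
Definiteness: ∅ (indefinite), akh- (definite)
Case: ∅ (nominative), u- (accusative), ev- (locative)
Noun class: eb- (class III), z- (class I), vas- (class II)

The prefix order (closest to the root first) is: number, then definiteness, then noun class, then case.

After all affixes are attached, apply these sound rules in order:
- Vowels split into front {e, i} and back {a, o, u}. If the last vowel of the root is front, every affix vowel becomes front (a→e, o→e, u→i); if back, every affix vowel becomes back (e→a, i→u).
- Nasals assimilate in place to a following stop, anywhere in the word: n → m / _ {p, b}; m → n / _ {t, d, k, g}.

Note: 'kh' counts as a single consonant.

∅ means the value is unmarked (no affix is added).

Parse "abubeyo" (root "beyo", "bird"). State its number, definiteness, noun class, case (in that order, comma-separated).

Segment: eb-i-beyo.
number: es/i- → dual.
definiteness: ∅ → indefinite.
noun class: eb- → class III.
case: ∅ → nominative.

dual, indefinite, class III, nominative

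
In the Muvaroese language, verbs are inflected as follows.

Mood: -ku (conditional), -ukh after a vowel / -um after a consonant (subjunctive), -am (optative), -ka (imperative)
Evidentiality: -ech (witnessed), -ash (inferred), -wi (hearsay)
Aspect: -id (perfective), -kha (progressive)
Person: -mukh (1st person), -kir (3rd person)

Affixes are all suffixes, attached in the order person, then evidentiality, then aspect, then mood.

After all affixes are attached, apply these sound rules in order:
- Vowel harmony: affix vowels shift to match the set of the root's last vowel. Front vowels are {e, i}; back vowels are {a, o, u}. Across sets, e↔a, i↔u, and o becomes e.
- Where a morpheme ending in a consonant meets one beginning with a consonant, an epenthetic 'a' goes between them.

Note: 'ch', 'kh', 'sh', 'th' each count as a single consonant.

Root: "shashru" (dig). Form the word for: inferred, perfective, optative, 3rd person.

shashrukurashudam

Attach person 3rd person -kir → shashrukir.
Attach evidentiality inferred -ash → shashrukirash.
Attach aspect perfective -id → shashrukirashid.
Attach mood optative -am → shashrukirashidam.
Apply vowel harmony: shashrukirashidam → shashrukurashudam.
Epenthesis: no change.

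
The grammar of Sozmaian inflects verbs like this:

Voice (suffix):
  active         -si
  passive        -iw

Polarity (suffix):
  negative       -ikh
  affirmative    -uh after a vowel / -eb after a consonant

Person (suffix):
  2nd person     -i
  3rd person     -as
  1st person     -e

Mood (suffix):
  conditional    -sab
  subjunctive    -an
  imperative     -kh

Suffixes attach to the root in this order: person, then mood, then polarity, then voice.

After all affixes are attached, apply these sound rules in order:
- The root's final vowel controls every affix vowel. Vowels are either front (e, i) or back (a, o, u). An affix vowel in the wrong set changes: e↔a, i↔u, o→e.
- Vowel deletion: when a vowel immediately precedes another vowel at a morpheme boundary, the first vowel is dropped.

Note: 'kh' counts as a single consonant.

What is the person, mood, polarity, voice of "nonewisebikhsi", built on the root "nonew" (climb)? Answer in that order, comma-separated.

Segment: nonew-i-sab-ikh-si.
person: -i → 2nd person.
mood: -sab → conditional.
polarity: -ikh → negative.
voice: -si → active.

2nd person, conditional, negative, active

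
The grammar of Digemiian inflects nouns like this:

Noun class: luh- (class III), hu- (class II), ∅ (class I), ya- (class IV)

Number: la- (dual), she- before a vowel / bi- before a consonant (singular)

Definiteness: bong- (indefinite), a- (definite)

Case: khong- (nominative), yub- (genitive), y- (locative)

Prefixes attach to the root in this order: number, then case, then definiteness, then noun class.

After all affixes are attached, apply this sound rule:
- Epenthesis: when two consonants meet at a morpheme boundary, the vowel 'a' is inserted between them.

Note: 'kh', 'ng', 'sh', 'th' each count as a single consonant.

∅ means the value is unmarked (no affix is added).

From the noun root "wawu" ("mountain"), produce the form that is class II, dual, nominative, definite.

Attach number dual la- → lawawu.
Attach case nominative khong- → khonglawawu.
Attach definiteness definite a- → akhonglawawu.
Attach noun class class II hu- → huakhonglawawu.
Apply epenthesis: huakhonglawawu → huakhongalawawu.

huakhongalawawu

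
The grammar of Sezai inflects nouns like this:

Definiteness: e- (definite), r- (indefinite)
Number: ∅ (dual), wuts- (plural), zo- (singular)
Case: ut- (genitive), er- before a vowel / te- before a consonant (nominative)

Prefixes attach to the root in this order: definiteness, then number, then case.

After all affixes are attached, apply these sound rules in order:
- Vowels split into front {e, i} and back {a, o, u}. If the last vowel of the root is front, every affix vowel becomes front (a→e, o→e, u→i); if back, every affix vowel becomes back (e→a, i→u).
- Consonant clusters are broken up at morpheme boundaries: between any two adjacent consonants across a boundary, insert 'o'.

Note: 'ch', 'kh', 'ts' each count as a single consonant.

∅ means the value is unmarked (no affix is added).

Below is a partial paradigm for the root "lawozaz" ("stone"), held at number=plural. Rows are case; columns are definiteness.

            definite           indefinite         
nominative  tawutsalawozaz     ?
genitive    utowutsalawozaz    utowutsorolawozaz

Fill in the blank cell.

tawutsorolawozaz

Attach definiteness indefinite r- → rlawozaz.
Attach number plural wuts- → wutsrlawozaz.
Attach case nominative te- (before consonant 'w') → tewutsrlawozaz.
Apply vowel harmony: tewutsrlawozaz → tawutsrlawozaz.
Apply epenthesis: tawutsrlawozaz → tawutsorolawozaz.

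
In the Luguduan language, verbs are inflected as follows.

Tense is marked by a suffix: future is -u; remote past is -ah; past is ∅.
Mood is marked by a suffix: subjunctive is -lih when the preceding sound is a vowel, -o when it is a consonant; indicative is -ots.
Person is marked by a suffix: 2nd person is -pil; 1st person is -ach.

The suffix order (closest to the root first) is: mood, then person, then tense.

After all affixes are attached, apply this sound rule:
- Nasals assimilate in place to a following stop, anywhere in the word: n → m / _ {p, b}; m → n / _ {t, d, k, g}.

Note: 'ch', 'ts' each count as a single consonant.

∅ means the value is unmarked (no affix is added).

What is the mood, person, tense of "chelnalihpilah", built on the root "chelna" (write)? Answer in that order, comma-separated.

Segment: chelna-lih-pil-ah.
mood: -lih/o → subjunctive.
person: -pil → 2nd person.
tense: -ah → remote past.

subjunctive, 2nd person, remote past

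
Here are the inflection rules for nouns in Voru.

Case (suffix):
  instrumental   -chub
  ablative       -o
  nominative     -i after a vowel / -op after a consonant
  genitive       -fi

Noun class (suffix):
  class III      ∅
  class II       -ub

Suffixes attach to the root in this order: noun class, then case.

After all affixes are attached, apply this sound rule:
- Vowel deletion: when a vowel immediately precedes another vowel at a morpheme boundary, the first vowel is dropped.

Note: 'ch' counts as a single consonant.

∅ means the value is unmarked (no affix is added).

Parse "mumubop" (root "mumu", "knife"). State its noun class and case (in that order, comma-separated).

Segment: mumu-ub-op.
noun class: -ub → class II.
case: -i/op → nominative.

class II, nominative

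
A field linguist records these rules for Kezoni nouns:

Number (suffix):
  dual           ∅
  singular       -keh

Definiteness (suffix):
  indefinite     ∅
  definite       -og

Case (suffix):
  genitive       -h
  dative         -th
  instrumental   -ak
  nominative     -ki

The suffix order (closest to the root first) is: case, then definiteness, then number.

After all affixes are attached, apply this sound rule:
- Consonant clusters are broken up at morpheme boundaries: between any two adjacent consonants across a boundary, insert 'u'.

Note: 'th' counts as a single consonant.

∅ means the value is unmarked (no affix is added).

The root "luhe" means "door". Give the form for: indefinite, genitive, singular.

Attach case genitive -h → luheh.
definiteness = indefinite: zero marking, form stays luheh.
Attach number singular -keh → luhehkeh.
Apply epenthesis: luhehkeh → luhehukeh.

luhehukeh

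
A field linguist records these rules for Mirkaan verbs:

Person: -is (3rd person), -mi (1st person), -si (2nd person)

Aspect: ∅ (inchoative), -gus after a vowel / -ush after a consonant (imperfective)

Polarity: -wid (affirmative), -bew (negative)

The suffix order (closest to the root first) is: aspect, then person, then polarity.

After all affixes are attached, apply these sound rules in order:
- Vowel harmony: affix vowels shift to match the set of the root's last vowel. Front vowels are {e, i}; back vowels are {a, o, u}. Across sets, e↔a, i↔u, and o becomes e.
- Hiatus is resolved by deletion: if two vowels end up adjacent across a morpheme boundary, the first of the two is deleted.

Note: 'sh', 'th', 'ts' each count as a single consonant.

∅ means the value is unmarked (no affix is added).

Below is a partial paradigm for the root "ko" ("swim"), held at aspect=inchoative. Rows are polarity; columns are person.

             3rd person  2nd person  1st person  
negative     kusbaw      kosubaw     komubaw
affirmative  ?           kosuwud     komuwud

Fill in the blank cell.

kuswud

aspect = inchoative: zero marking, form stays ko.
Attach person 3rd person -is → kois.
Attach polarity affirmative -wid → koiswid.
Apply vowel harmony: koiswid → kouswud.
Apply vowel deletion: kouswud → kuswud.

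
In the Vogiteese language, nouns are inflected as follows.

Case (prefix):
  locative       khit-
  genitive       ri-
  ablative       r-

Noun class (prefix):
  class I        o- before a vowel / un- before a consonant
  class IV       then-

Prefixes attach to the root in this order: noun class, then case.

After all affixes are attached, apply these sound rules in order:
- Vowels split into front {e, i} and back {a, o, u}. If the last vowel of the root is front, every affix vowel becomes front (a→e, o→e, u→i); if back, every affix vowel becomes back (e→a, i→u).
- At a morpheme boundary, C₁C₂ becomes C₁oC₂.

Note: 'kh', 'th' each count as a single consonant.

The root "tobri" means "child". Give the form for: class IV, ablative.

rothenotobri

Attach noun class class IV then- → thentobri.
Attach case ablative r- → rthentobri.
Vowel harmony: no change.
Apply epenthesis: rthentobri → rothenotobri.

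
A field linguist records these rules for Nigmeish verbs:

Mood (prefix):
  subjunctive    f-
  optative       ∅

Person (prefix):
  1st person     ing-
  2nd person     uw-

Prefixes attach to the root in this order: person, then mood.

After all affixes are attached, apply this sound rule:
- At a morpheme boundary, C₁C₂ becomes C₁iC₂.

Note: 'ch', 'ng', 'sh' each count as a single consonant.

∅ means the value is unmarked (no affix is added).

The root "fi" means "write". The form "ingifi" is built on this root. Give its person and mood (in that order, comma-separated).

1st person, optative

Segment: ing-fi.
person: ing- → 1st person.
mood: ∅ → optative.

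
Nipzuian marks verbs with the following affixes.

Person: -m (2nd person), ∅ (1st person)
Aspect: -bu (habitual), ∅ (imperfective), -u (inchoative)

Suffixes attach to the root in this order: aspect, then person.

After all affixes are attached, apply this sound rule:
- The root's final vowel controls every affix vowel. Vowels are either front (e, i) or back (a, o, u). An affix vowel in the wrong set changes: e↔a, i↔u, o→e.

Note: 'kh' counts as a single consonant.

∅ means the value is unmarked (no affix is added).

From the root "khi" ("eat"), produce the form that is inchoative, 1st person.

Attach aspect inchoative -u → khiu.
person = 1st person: zero marking, form stays khiu.
Apply vowel harmony: khiu → khii.

khii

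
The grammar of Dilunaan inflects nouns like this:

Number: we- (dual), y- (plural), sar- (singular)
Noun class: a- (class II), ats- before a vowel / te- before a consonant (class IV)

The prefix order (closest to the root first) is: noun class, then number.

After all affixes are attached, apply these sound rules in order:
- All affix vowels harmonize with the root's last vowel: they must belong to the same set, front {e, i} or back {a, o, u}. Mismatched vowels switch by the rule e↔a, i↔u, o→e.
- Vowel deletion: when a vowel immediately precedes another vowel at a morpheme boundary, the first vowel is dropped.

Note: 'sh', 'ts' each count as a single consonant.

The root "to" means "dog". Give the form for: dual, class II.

wato

Attach noun class class II a- → ato.
Attach number dual we- → weato.
Apply vowel harmony: weato → waato.
Apply vowel deletion: waato → wato.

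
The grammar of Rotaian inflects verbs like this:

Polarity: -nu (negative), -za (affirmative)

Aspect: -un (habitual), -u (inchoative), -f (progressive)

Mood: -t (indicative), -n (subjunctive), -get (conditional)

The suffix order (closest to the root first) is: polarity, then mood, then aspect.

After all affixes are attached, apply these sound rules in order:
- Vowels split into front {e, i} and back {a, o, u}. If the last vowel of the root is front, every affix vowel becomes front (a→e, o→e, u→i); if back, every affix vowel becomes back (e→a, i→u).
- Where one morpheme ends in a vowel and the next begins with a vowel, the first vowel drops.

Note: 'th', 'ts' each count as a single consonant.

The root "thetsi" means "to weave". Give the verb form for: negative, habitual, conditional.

Attach polarity negative -nu → thetsinu.
Attach mood conditional -get → thetsinuget.
Attach aspect habitual -un → thetsinugetun.
Apply vowel harmony: thetsinugetun → thetsinigetin.
Vowel deletion: no change.

thetsinigetin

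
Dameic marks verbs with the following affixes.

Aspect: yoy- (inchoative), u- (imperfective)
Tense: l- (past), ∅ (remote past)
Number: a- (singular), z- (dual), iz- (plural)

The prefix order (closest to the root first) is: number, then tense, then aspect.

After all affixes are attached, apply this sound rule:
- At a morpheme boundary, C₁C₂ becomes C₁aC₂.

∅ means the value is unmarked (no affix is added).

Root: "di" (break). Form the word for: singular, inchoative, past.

yoyaladi

Attach number singular a- → adi.
Attach tense past l- → ladi.
Attach aspect inchoative yoy- → yoyladi.
Apply epenthesis: yoyladi → yoyaladi.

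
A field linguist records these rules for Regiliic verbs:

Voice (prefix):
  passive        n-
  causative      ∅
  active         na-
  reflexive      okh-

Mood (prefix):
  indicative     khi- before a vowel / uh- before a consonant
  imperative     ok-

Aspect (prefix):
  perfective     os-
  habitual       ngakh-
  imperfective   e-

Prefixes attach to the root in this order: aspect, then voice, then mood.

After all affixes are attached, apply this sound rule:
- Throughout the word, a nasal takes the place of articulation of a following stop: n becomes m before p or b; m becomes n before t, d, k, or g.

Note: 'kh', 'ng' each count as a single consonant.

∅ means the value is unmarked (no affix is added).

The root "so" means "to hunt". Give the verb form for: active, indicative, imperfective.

uhnaeso

Attach aspect imperfective e- → eso.
Attach voice active na- → naeso.
Attach mood indicative uh- (before consonant 'n') → uhnaeso.
Nasal assimilation: no change.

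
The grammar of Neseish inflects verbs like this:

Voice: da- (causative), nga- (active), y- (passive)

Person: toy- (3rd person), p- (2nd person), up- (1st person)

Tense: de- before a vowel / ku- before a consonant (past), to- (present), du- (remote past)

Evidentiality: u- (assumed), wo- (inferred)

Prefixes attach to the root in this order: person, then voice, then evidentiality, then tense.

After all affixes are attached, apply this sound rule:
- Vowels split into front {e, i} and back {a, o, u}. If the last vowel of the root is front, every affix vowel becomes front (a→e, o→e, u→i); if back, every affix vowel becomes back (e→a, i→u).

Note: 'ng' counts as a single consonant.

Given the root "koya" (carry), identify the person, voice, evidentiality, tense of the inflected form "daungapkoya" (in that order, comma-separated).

2nd person, active, assumed, past

Segment: de-u-nga-p-koya.
person: p- → 2nd person.
voice: nga- → active.
evidentiality: u- → assumed.
tense: de/ku- → past.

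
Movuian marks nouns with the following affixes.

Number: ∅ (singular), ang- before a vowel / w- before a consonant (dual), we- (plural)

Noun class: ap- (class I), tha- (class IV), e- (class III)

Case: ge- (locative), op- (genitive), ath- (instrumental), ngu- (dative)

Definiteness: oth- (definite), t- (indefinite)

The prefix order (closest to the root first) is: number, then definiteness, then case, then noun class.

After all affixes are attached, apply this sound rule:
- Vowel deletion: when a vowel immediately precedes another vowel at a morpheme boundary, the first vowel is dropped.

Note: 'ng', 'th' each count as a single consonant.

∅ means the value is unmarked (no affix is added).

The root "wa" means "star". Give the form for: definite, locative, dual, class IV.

Attach number dual w- (before consonant 'w') → wwa.
Attach definiteness definite oth- → othwwa.
Attach case locative ge- → geothwwa.
Attach noun class class IV tha- → thageothwwa.
Apply vowel deletion: thageothwwa → thagothwwa.

thagothwwa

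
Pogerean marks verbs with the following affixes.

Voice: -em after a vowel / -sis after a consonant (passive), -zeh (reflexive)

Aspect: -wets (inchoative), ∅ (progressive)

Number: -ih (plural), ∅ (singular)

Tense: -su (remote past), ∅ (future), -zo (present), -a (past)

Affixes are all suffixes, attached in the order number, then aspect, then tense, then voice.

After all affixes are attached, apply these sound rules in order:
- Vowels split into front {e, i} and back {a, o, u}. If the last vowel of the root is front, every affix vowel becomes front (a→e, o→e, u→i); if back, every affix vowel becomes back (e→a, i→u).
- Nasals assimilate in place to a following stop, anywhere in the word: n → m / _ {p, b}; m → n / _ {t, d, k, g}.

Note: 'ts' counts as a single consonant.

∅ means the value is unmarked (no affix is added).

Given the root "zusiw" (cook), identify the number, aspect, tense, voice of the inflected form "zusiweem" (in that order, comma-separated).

Segment: zusiw-a-em.
number: ∅ → singular.
aspect: ∅ → progressive.
tense: -a → past.
voice: -em/sis → passive.

singular, progressive, past, passive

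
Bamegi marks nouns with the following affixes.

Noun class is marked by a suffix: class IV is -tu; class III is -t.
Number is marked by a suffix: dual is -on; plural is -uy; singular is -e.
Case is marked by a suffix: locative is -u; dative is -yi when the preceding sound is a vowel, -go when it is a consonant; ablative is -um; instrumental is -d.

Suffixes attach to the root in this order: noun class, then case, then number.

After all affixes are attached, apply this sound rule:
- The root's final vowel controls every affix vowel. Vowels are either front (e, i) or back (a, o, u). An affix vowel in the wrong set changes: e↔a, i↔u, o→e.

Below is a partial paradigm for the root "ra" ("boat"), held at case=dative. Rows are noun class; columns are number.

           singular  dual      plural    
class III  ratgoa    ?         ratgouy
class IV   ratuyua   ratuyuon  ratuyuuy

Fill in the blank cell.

ratgoon

Attach noun class class III -t → rat.
Attach case dative -go (after consonant 't') → ratgo.
Attach number dual -on → ratgoon.
Vowel harmony: no change.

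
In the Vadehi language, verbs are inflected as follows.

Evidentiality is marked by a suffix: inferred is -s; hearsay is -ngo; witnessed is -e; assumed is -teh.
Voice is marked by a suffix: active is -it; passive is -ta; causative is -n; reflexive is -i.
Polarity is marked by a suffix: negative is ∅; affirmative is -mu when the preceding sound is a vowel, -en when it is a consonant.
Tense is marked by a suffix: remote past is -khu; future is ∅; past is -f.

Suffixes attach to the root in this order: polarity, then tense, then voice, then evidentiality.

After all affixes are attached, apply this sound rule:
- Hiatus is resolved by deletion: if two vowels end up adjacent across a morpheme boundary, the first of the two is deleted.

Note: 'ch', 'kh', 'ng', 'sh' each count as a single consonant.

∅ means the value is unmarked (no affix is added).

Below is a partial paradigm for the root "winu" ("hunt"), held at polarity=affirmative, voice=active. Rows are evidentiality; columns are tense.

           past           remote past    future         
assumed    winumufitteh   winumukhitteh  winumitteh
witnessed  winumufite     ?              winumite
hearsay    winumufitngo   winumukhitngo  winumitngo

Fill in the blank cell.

Attach polarity affirmative -mu (after vowel 'u') → winumu.
Attach tense remote past -khu → winumukhu.
Attach voice active -it → winumukhuit.
Attach evidentiality witnessed -e → winumukhuite.
Apply vowel deletion: winumukhuite → winumukhite.

winumukhite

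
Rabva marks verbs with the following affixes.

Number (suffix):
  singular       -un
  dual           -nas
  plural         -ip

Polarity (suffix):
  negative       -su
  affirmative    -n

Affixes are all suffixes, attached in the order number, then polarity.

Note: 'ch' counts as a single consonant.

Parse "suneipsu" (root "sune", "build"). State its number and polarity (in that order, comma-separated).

plural, negative

Segment: sune-ip-su.
number: -ip → plural.
polarity: -su → negative.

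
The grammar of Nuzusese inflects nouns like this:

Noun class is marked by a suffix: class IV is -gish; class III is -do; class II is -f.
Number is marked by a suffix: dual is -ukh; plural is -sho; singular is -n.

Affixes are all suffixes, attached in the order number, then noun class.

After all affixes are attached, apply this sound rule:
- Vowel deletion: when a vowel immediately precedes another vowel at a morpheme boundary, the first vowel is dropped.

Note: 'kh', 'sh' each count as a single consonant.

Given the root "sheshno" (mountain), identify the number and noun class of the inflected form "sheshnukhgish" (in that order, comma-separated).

dual, class IV

Segment: sheshno-ukh-gish.
number: -ukh → dual.
noun class: -gish → class IV.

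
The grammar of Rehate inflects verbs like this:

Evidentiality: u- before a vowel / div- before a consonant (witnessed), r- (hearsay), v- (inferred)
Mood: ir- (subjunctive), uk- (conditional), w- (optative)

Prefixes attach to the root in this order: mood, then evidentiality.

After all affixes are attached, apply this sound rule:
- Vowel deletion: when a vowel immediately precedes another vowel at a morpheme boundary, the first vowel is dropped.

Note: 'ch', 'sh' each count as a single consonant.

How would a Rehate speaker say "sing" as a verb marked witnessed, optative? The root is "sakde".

Attach mood optative w- → wsakde.
Attach evidentiality witnessed div- (before consonant 'w') → divwsakde.
Vowel deletion: no change.

divwsakde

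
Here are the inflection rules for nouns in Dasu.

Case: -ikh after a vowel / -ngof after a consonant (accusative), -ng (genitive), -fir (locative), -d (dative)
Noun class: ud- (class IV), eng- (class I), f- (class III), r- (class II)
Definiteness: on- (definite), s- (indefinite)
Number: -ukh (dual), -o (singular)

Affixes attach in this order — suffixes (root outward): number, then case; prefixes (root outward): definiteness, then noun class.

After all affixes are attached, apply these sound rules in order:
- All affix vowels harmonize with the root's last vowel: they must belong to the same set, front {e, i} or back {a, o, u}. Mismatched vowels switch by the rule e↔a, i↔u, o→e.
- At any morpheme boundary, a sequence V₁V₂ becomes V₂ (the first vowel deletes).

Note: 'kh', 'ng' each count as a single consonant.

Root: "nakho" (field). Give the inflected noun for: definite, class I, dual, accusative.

angonnakhukhngof

Attach number dual -ukh → nakhoukh.
Attach definiteness definite on- → onnakhoukh.
Attach case accusative -ngof (after consonant 'kh') → onnakhoukhngof.
Attach noun class class I eng- → engonnakhoukhngof.
Apply vowel harmony: engonnakhoukhngof → angonnakhoukhngof.
Apply vowel deletion: angonnakhoukhngof → angonnakhukhngof.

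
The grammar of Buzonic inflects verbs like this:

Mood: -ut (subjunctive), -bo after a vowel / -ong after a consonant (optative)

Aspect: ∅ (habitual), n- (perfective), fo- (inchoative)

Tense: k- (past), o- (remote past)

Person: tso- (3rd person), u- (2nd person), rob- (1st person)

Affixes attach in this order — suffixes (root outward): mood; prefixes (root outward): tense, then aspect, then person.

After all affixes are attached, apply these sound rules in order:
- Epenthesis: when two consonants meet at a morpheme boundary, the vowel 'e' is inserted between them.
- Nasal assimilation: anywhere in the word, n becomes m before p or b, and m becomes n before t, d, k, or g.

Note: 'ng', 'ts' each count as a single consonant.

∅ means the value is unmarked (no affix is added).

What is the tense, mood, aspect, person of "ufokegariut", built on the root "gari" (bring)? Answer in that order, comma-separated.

past, subjunctive, inchoative, 2nd person

Segment: u-fo-k-gari-ut.
tense: k- → past.
mood: -ut → subjunctive.
aspect: fo- → inchoative.
person: u- → 2nd person.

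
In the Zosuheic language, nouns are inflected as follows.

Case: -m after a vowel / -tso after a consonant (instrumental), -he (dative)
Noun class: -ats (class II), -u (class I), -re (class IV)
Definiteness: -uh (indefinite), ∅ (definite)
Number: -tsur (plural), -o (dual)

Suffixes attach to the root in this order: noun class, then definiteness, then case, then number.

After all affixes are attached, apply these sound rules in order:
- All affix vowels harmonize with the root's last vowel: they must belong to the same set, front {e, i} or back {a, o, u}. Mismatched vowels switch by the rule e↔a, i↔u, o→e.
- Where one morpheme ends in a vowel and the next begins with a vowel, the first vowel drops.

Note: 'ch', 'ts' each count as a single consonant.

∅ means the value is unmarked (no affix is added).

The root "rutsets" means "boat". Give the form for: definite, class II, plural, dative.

Attach noun class class II -ats → rutsetsats.
definiteness = definite: zero marking, form stays rutsetsats.
Attach case dative -he → rutsetsatshe.
Attach number plural -tsur → rutsetsatshetsur.
Apply vowel harmony: rutsetsatshetsur → rutsetsetshetsir.
Vowel deletion: no change.

rutsetsetshetsir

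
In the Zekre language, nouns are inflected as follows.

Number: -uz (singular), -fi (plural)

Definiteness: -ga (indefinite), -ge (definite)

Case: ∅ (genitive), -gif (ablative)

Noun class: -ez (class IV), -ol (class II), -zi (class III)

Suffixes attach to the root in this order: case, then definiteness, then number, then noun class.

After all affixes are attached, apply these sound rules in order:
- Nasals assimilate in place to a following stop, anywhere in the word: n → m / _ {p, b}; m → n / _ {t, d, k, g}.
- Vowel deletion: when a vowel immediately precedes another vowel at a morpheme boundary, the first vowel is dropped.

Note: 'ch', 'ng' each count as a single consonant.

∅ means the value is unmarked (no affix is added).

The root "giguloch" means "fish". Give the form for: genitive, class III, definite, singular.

gigulochguzzi

case = genitive: zero marking, form stays giguloch.
Attach definiteness definite -ge → gigulochge.
Attach number singular -uz → gigulochgeuz.
Attach noun class class III -zi → gigulochgeuzzi.
Nasal assimilation: no change.
Apply vowel deletion: gigulochgeuzzi → gigulochguzzi.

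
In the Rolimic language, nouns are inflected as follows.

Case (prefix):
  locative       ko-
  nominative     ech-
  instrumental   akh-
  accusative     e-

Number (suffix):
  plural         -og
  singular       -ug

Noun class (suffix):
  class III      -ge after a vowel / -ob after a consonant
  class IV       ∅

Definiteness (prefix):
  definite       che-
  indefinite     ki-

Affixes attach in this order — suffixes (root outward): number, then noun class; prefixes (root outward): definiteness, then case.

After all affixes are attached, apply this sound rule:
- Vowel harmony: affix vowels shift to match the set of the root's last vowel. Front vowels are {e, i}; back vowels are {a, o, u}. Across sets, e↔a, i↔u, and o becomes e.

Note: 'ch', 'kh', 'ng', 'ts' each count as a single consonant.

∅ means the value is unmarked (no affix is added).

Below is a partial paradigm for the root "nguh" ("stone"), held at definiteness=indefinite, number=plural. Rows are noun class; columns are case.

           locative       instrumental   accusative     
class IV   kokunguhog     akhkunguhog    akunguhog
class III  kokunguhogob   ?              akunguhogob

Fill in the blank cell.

akhkunguhogob

Attach definiteness indefinite ki- → kinguh.
Attach number plural -og → kinguhog.
Attach case instrumental akh- → akhkinguhog.
Attach noun class class III -ob (after consonant 'g') → akhkinguhogob.
Apply vowel harmony: akhkinguhogob → akhkunguhogob.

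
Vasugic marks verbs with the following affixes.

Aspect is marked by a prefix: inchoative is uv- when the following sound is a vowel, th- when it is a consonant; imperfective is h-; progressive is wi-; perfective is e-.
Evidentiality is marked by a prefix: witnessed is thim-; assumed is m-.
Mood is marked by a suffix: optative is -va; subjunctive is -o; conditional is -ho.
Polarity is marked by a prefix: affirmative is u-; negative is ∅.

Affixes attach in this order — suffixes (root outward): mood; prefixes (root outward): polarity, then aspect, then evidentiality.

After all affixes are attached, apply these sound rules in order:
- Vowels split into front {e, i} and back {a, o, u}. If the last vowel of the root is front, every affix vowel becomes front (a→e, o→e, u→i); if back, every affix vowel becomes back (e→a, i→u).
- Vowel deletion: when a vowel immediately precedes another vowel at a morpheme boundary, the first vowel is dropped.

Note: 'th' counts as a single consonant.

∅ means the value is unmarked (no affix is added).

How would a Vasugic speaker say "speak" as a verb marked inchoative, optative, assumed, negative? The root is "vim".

mthvimve

polarity = negative: zero marking, form stays vim.
Attach aspect inchoative th- (before consonant 'v') → thvim.
Attach mood optative -va → thvimva.
Attach evidentiality assumed m- → mthvimva.
Apply vowel harmony: mthvimva → mthvimve.
Vowel deletion: no change.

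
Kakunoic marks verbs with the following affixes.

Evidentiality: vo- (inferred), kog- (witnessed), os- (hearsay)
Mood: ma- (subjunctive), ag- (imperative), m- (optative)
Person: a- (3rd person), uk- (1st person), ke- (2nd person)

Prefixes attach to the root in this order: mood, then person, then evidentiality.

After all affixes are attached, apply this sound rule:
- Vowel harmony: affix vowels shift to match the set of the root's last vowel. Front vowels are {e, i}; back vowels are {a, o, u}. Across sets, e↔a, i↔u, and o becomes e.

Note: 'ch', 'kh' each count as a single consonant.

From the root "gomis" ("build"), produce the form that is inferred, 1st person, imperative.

veikeggomis

Attach mood imperative ag- → aggomis.
Attach person 1st person uk- → ukaggomis.
Attach evidentiality inferred vo- → voukaggomis.
Apply vowel harmony: voukaggomis → veikeggomis.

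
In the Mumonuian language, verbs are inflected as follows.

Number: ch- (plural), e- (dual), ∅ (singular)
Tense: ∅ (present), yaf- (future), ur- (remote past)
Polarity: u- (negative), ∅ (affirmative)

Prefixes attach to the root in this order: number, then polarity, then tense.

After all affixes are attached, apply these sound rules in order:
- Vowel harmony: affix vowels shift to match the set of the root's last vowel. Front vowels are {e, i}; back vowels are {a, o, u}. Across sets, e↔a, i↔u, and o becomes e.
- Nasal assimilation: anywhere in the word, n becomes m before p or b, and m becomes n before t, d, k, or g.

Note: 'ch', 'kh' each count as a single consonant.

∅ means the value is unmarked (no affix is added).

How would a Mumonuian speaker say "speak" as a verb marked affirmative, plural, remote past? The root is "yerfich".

irchyerfich

Attach number plural ch- → chyerfich.
polarity = affirmative: zero marking, form stays chyerfich.
Attach tense remote past ur- → urchyerfich.
Apply vowel harmony: urchyerfich → irchyerfich.
Nasal assimilation: no change.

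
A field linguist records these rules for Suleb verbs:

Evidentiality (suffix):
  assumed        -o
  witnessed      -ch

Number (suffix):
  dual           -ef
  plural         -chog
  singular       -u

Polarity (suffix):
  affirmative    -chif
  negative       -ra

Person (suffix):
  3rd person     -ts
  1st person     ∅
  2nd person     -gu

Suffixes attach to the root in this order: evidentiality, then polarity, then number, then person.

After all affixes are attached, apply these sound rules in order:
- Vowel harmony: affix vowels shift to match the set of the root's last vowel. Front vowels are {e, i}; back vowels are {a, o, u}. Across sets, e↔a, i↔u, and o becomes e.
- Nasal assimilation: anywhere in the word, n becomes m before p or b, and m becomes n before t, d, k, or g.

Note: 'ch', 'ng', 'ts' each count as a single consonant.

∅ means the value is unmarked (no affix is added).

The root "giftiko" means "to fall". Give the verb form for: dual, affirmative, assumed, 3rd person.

giftikoochufafts

Attach evidentiality assumed -o → giftikoo.
Attach polarity affirmative -chif → giftikoochif.
Attach number dual -ef → giftikoochifef.
Attach person 3rd person -ts → giftikoochifefts.
Apply vowel harmony: giftikoochifefts → giftikoochufafts.
Nasal assimilation: no change.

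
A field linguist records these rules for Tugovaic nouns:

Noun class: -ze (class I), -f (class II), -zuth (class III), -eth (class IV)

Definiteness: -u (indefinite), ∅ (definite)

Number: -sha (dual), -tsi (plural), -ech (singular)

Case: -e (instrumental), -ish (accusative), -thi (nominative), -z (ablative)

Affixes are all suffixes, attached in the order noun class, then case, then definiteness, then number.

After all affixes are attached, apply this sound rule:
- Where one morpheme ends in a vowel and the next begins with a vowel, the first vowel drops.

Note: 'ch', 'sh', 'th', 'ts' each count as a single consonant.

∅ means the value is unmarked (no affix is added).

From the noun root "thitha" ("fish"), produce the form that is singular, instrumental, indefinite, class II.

Attach noun class class II -f → thithaf.
Attach case instrumental -e → thithafe.
Attach definiteness indefinite -u → thithafeu.
Attach number singular -ech → thithafeuech.
Apply vowel deletion: thithafeuech → thithafech.

thithafech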